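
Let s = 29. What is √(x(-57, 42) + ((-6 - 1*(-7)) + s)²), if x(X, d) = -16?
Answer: 2*√221 ≈ 29.732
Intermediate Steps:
√(x(-57, 42) + ((-6 - 1*(-7)) + s)²) = √(-16 + ((-6 - 1*(-7)) + 29)²) = √(-16 + ((-6 + 7) + 29)²) = √(-16 + (1 + 29)²) = √(-16 + 30²) = √(-16 + 900) = √884 = 2*√221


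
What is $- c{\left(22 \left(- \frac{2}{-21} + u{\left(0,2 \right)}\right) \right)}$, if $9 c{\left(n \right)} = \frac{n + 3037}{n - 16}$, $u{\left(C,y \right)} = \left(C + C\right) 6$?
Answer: $\frac{63821}{2628} \approx 24.285$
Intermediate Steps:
$u{\left(C,y \right)} = 12 C$ ($u{\left(C,y \right)} = 2 C 6 = 12 C$)
$c{\left(n \right)} = \frac{3037 + n}{9 \left(-16 + n\right)}$ ($c{\left(n \right)} = \frac{\left(n + 3037\right) \frac{1}{n - 16}}{9} = \frac{\left(3037 + n\right) \frac{1}{-16 + n}}{9} = \frac{\frac{1}{-16 + n} \left(3037 + n\right)}{9} = \frac{3037 + n}{9 \left(-16 + n\right)}$)
$- c{\left(22 \left(- \frac{2}{-21} + u{\left(0,2 \right)}\right) \right)} = - \frac{3037 + 22 \left(- \frac{2}{-21} + 12 \cdot 0\right)}{9 \left(-16 + 22 \left(- \frac{2}{-21} + 12 \cdot 0\right)\right)} = - \frac{3037 + 22 \left(\left(-2\right) \left(- \frac{1}{21}\right) + 0\right)}{9 \left(-16 + 22 \left(\left(-2\right) \left(- \frac{1}{21}\right) + 0\right)\right)} = - \frac{3037 + 22 \left(\frac{2}{21} + 0\right)}{9 \left(-16 + 22 \left(\frac{2}{21} + 0\right)\right)} = - \frac{3037 + 22 \cdot \frac{2}{21}}{9 \left(-16 + 22 \cdot \frac{2}{21}\right)} = - \frac{3037 + \frac{44}{21}}{9 \left(-16 + \frac{44}{21}\right)} = - \frac{63821}{9 \left(- \frac{292}{21}\right) 21} = - \frac{\left(-21\right) 63821}{9 \cdot 292 \cdot 21} = \left(-1\right) \left(- \frac{63821}{2628}\right) = \frac{63821}{2628}$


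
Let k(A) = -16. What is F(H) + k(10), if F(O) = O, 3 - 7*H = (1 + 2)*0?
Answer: -109/7 ≈ -15.571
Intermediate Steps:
H = 3/7 (H = 3/7 - (1 + 2)*0/7 = 3/7 - 3*0/7 = 3/7 - ⅐*0 = 3/7 + 0 = 3/7 ≈ 0.42857)
F(H) + k(10) = 3/7 - 16 = -109/7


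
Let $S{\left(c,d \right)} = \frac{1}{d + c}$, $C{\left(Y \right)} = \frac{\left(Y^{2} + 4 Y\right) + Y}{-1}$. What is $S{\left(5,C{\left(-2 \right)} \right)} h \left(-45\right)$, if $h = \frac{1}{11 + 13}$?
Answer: $- \frac{15}{88} \approx -0.17045$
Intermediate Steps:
$h = \frac{1}{24} \approx 0.041667$
$C{\left(Y \right)} = - Y^{2} - 5 Y$ ($C{\left(Y \right)} = \left(Y^{2} + 5 Y\right) \left(-1\right) = - Y^{2} - 5 Y$)
$S{\left(c,d \right)} = \frac{1}{c + d}$
$S{\left(5,C{\left(-2 \right)} \right)} h \left(-45\right) = \frac{1}{5 - - 2 \left(5 - 2\right)} \frac{1}{24} \left(-45\right) = \frac{1}{5 - \left(-2\right) 3} \cdot \frac{1}{24} \left(-45\right) = \frac{1}{5 + 6} \cdot \frac{1}{24} \left(-45\right) = \frac{1}{11} \cdot \frac{1}{24} \left(-45\right) = \frac{1}{264} \left(-45\right) = - \frac{15}{88}$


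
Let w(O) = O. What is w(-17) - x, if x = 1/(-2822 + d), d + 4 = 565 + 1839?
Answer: -7173/422 ≈ -16.998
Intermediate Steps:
d = 2400 (d = -4 + (565 + 1839) = -4 + 2404 = 2400)
x = -1/422 (x = 1/(-2822 + 2400) = 1/(-422) = -1/422 ≈ -0.0023697)
w(-17) - x = -17 - 1*(-1/422) = -17 + 1/422 = -7173/422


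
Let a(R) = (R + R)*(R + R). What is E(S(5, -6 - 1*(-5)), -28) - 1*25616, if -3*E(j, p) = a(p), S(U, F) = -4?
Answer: -79984/3 ≈ -26661.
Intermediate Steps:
a(R) = 4*R² (a(R) = (2*R)*(2*R) = 4*R²)
E(j, p) = -4*p²/3
E(S(5, -6 - 1*(-5)), -28) - 1*25616 = -4/3*(-28)² - 1*25616 = -4/3*784 - 25616 = -3136/3 - 25616 = -79984/3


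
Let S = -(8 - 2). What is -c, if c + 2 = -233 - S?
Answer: 229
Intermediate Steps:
S = -6 (S = -1*6 = -6)
c = -229 (c = -2 + (-233 - 1*(-6)) = -2 + (-233 + 6) = -2 - 227 = -229)
-c = -1*(-229) = 229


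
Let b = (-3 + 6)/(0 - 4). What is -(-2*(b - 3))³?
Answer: -3375/8 ≈ -421.88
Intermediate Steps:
b = -¾ (b = 3/(-4) = 3*(-¼) = -¾ ≈ -0.75000)
-(-2*(b - 3))³ = -(-2*(-¾ - 3))³ = -(-2*(-15/4))³ = -(15/2)³ = -1*3375/8 = -3375/8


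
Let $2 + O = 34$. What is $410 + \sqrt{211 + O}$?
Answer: $410 + 9 \sqrt{3} \approx 425.59$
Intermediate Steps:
$O = 32$ ($O = -2 + 34 = 32$)
$410 + \sqrt{211 + O} = 410 + \sqrt{211 + 32} = 410 + \sqrt{243} = 410 + 9 \sqrt{3}$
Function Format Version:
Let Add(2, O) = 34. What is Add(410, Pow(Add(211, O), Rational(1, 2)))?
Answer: Add(410, Mul(9, Pow(3, Rational(1, 2)))) ≈ 425.59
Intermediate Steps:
O = 32 (O = Add(-2, 34) = 32)
Add(410, Pow(Add(211, O), Rational(1, 2))) = Add(410, Pow(Add(211, 32), Rational(1, 2))) = Add(410, Pow(243, Rational(1, 2))) = Add(410, Mul(9, Pow(3, Rational(1, 2))))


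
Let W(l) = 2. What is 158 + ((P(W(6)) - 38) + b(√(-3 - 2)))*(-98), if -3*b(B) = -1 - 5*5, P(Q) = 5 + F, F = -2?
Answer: 8216/3 ≈ 2738.7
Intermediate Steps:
P(Q) = 3 (P(Q) = 5 - 2 = 3)
b(B) = 26/3 (b(B) = -(-1 - 5*5)/3 = -(-1 - 25)/3 = -⅓*(-26) = 26/3)
158 + ((P(W(6)) - 38) + b(√(-3 - 2)))*(-98) = 158 + ((3 - 38) + 26/3)*(-98) = 158 + (-35 + 26/3)*(-98) = 158 - 79/3*(-98) = 158 + 7742/3 = 8216/3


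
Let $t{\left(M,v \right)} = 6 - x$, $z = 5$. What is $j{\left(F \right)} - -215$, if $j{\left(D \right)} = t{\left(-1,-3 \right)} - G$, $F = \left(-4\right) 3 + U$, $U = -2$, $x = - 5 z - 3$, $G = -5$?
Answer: $254$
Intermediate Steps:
$x = -28$ ($x = \left(-5\right) 5 - 3 = -25 - 3 = -28$)
$t{\left(M,v \right)} = 34$ ($t{\left(M,v \right)} = 6 - -28 = 6 + 28 = 34$)
$F = -14$ ($F = \left(-4\right) 3 - 2 = -12 - 2 = -14$)
$j{\left(D \right)} = 39$ ($j{\left(D \right)} = 34 - -5 = 34 + 5 = 39$)
$j{\left(F \right)} - -215 = 39 - -215 = 39 + 215 = 254$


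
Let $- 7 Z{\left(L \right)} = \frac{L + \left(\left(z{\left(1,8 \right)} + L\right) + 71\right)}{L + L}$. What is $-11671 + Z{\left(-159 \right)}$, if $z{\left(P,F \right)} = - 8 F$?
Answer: $- \frac{25979957}{2226} \approx -11671.0$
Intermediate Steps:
$Z{\left(L \right)} = - \frac{7 + 2 L}{14 L}$ ($Z{\left(L \right)} = - \frac{\left(L + \left(\left(\left(-8\right) 8 + L\right) + 71\right)\right) \frac{1}{L + L}}{7} = - \frac{\left(L + \left(\left(-64 + L\right) + 71\right)\right) \frac{1}{2 L}}{7} = - \frac{\left(L + \left(7 + L\right)\right) \frac{1}{2 L}}{7} = - \frac{\left(7 + 2 L\right) \frac{1}{2 L}}{7} = - \frac{\frac{1}{2} \frac{1}{L} \left(7 + 2 L\right)}{7} = - \frac{7 + 2 L}{14 L}$)
$-11671 + Z{\left(-159 \right)} = -11671 + \frac{-7 - -318}{14 \left(-159\right)} = -11671 + \frac{1}{14} \left(- \frac{1}{159}\right) \left(-7 + 318\right) = -11671 + \frac{1}{14} \left(- \frac{1}{159}\right) 311 = -11671 - \frac{311}{2226} = - \frac{25979957}{2226}$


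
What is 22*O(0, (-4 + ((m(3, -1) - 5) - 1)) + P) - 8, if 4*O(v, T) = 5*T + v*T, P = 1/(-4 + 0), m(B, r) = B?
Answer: -1659/8 ≈ -207.38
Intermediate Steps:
P = -¼ (P = 1/(-4) = -¼ ≈ -0.25000)
O(v, T) = 5*T/4 + T*v/4 (O(v, T) = (5*T + v*T)/4 = (5*T + T*v)/4 = 5*T/4 + T*v/4)
22*O(0, (-4 + ((m(3, -1) - 5) - 1)) + P) - 8 = 22*(((-4 + ((3 - 5) - 1)) - ¼)*(5 + 0)/4) - 8 = 22*((¼)*((-4 + (-2 - 1)) - ¼)*5) - 8 = 22*((¼)*((-4 - 3) - ¼)*5) - 8 = 22*((¼)*(-7 - ¼)*5) - 8 = 22*((¼)*(-29/4)*5) - 8 = 22*(-145/16) - 8 = -1595/8 - 8 = -1659/8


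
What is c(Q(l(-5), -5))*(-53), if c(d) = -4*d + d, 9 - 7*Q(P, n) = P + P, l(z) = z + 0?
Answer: 3021/7 ≈ 431.57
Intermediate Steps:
l(z) = z
Q(P, n) = 9/7 - 2*P/7 (Q(P, n) = 9/7 - (P + P)/7 = 9/7 - 2*P/7)
c(d) = -3*d
c(Q(l(-5), -5))*(-53) = -3*(9/7 - 2/7*(-5))*(-53) = -3*(9/7 + 10/7)*(-53) = -3*19/7*(-53) = -57/7*(-53) = 3021/7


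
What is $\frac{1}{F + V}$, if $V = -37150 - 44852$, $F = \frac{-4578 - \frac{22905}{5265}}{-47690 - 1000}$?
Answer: $- \frac{1139346}{93428543465} \approx -1.2195 \cdot 10^{-5}$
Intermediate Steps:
$F = \frac{107227}{1139346}$ ($F = \frac{-4578 - \frac{509}{117}}{-48690} = \left(-4578 - \frac{509}{117}\right) \left(- \frac{1}{48690}\right) = \left(- \frac{536135}{117}\right) \left(- \frac{1}{48690}\right) = \frac{107227}{1139346} \approx 0.094113$)
$V = -82002$
$\frac{1}{F + V} = \frac{1}{\frac{107227}{1139346} - 82002} = \frac{1}{- \frac{93428543465}{1139346}} = - \frac{1139346}{93428543465}$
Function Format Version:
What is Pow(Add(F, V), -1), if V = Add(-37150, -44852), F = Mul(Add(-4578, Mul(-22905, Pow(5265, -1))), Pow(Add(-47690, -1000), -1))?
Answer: Rational(-1139346, 93428543465) ≈ -1.2195e-5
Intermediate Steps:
F = Rational(107227, 1139346) (F = Mul(Add(-4578, Mul(-22905, Rational(1, 5265))), Pow(-48690, -1)) = Mul(Add(-4578, Rational(-509, 117)), Rational(-1, 48690)) = Mul(Rational(-536135, 117), Rational(-1, 48690)) = Rational(107227, 1139346) ≈ 0.094113)
V = -82002
Pow(Add(F, V), -1) = Pow(Add(Rational(107227, 1139346), -82002), -1) = Pow(Rational(-93428543465, 1139346), -1) = Rational(-1139346, 93428543465)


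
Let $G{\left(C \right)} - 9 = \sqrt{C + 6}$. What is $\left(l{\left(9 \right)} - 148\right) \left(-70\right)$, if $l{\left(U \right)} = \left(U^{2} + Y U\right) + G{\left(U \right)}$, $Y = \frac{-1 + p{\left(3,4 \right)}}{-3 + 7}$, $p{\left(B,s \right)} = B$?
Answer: $3745 - 70 \sqrt{15} \approx 3473.9$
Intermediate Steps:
$G{\left(C \right)} = 9 + \sqrt{6 + C}$ ($G{\left(C \right)} = 9 + \sqrt{C + 6} = 9 + \sqrt{6 + C}$)
$Y = \frac{1}{2}$ ($Y = \frac{-1 + 3}{-3 + 7} = \frac{2}{4} = 2 \cdot \frac{1}{4} = \frac{1}{2} \approx 0.5$)
$l{\left(U \right)} = 9 + U^{2} + \sqrt{6 + U} + \frac{U}{2}$ ($l{\left(U \right)} = \left(U^{2} + \frac{U}{2}\right) + \left(9 + \sqrt{6 + U}\right) = 9 + U^{2} + \sqrt{6 + U} + \frac{U}{2}$)
$\left(l{\left(9 \right)} - 148\right) \left(-70\right) = \left(\left(9 + 9^{2} + \sqrt{6 + 9} + \frac{1}{2} \cdot 9\right) - 148\right) \left(-70\right) = \left(\left(9 + 81 + \sqrt{15} + \frac{9}{2}\right) - 148\right) \left(-70\right) = \left(\left(\frac{189}{2} + \sqrt{15}\right) - 148\right) \left(-70\right) = \left(- \frac{107}{2} + \sqrt{15}\right) \left(-70\right) = 3745 - 70 \sqrt{15}$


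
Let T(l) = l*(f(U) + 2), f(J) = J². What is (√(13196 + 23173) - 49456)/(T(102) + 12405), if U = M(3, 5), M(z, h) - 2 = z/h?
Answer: -1236400/332463 + 75*√449/110821 ≈ -3.7046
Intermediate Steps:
M(z, h) = 2 + z/h
U = 13/5 (U = 2 + 3/5 = 2 + 3*(⅕) = 2 + ⅗ = 13/5 ≈ 2.6000)
T(l) = 219*l/25 (T(l) = l*((13/5)² + 2) = l*(169/25 + 2) = l*(219/25) = 219*l/25)
(√(13196 + 23173) - 49456)/(T(102) + 12405) = (√(13196 + 23173) - 49456)/((219/25)*102 + 12405) = (√36369 - 49456)/(22338/25 + 12405) = (9*√449 - 49456)/(332463/25) = (-49456 + 9*√449)*(25/332463) = -1236400/332463 + 75*√449/110821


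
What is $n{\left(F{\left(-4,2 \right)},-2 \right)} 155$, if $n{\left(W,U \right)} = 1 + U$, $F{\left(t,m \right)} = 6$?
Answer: $-155$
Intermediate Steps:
$n{\left(F{\left(-4,2 \right)},-2 \right)} 155 = \left(1 - 2\right) 155 = \left(-1\right) 155 = -155$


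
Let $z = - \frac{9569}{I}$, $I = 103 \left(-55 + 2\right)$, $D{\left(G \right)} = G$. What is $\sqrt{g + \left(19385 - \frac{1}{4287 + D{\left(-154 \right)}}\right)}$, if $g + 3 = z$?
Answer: $\frac{2 \sqrt{2466805266570539521}}{22562047} \approx 139.23$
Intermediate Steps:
$I = -5459$ ($I = 103 \left(-53\right) = -5459$)
$z = \frac{9569}{5459}$ ($z = - \frac{9569}{-5459} = \left(-9569\right) \left(- \frac{1}{5459}\right) = \frac{9569}{5459} \approx 1.7529$)
$g = - \frac{6808}{5459}$ ($g = -3 + \frac{9569}{5459} = - \frac{6808}{5459} \approx -1.2471$)
$\sqrt{g + \left(19385 - \frac{1}{4287 + D{\left(-154 \right)}}\right)} = \sqrt{- \frac{6808}{5459} + \left(19385 - \frac{1}{4287 - 154}\right)} = \sqrt{- \frac{6808}{5459} + \left(19385 - \frac{1}{4133}\right)} = \sqrt{- \frac{6808}{5459} + \frac{80118204}{4133}} = \sqrt{\frac{437337138172}{22562047}} = \frac{2 \sqrt{2466805266570539521}}{22562047}$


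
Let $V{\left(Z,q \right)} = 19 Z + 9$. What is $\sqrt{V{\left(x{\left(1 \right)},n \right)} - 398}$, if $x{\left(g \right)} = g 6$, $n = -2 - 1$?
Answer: $5 i \sqrt{11} \approx 16.583 i$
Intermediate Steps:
$n = -3$
$x{\left(g \right)} = 6 g$
$V{\left(Z,q \right)} = 9 + 19 Z$
$\sqrt{V{\left(x{\left(1 \right)},n \right)} - 398} = \sqrt{\left(9 + 19 \cdot 6 \cdot 1\right) - 398} = \sqrt{\left(9 + 19 \cdot 6\right) - 398} = \sqrt{\left(9 + 114\right) - 398} = \sqrt{123 - 398} = \sqrt{-275} = 5 i \sqrt{11}$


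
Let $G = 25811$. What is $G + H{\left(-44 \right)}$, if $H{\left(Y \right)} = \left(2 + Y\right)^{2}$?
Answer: $27575$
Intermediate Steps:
$G + H{\left(-44 \right)} = 25811 + \left(2 - 44\right)^{2} = 25811 + \left(-42\right)^{2} = 25811 + 1764 = 27575$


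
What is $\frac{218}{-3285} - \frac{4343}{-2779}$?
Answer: $\frac{13660933}{9129015} \approx 1.4964$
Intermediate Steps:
$\frac{218}{-3285} - \frac{4343}{-2779} = 218 \left(- \frac{1}{3285}\right) - - \frac{4343}{2779} = - \frac{218}{3285} + \frac{4343}{2779} = \frac{13660933}{9129015}$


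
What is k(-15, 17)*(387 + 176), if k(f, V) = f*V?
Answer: -143565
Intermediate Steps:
k(f, V) = V*f
k(-15, 17)*(387 + 176) = (17*(-15))*(387 + 176) = -255*563 = -143565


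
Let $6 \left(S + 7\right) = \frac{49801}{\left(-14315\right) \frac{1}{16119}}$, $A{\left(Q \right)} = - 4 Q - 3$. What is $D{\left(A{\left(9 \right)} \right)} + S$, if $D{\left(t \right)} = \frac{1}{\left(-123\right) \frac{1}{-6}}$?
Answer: $- \frac{10978971243}{1173830} \approx -9353.1$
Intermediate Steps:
$A{\left(Q \right)} = -3 - 4 Q$
$S = - \frac{267781183}{28630}$ ($S = -7 + \frac{49801 \frac{1}{\left(-14315\right) \frac{1}{16119}}}{6} = -7 + \frac{49801 \frac{1}{- \frac{14315}{16119}}}{6} = -7 + \frac{49801 \left(- \frac{16119}{14315}\right)}{6} = -7 + \frac{1}{6} \left(- \frac{802742319}{14315}\right) = -7 - \frac{267580773}{28630} = - \frac{267781183}{28630} \approx -9353.2$)
$D{\left(t \right)} = \frac{2}{41}$ ($D{\left(t \right)} = \frac{1}{\left(-123\right) \left(- \frac{1}{6}\right)} = \frac{1}{\frac{41}{2}} = \frac{2}{41}$)
$D{\left(A{\left(9 \right)} \right)} + S = \frac{2}{41} - \frac{267781183}{28630} = - \frac{10978971243}{1173830}$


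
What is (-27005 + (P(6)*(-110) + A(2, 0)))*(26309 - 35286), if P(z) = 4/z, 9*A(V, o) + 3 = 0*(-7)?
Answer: 729255572/3 ≈ 2.4309e+8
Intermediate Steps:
A(V, o) = -1/3 (A(V, o) = -1/3 + (0*(-7))/9 = -1/3 + (1/9)*0 = -1/3 + 0 = -1/3)
(-27005 + (P(6)*(-110) + A(2, 0)))*(26309 - 35286) = (-27005 + ((4/6)*(-110) - 1/3))*(26309 - 35286) = (-27005 + ((4*(1/6))*(-110) - 1/3))*(-8977) = (-27005 + ((2/3)*(-110) - 1/3))*(-8977) = (-27005 + (-220/3 - 1/3))*(-8977) = (-27005 - 221/3)*(-8977) = -81236/3*(-8977) = 729255572/3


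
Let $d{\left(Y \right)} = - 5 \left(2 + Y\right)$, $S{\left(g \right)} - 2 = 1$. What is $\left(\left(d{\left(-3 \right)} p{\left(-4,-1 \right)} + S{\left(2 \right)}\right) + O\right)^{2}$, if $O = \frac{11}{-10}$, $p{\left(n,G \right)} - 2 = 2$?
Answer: $\frac{47961}{100} \approx 479.61$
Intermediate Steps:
$p{\left(n,G \right)} = 4$ ($p{\left(n,G \right)} = 2 + 2 = 4$)
$O = - \frac{11}{10}$ ($O = 11 \left(- \frac{1}{10}\right) = - \frac{11}{10} \approx -1.1$)
$S{\left(g \right)} = 3$ ($S{\left(g \right)} = 2 + 1 = 3$)
$d{\left(Y \right)} = -10 - 5 Y$
$\left(\left(d{\left(-3 \right)} p{\left(-4,-1 \right)} + S{\left(2 \right)}\right) + O\right)^{2} = \left(\left(\left(-10 - -15\right) 4 + 3\right) - \frac{11}{10}\right)^{2} = \left(\left(\left(-10 + 15\right) 4 + 3\right) - \frac{11}{10}\right)^{2} = \left(\left(5 \cdot 4 + 3\right) - \frac{11}{10}\right)^{2} = \left(\left(20 + 3\right) - \frac{11}{10}\right)^{2} = \left(23 - \frac{11}{10}\right)^{2} = \left(\frac{219}{10}\right)^{2} = \frac{47961}{100}$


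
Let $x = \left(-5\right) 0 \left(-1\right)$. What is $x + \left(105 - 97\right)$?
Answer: $8$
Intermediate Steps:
$x = 0$ ($x = 0 \left(-1\right) = 0$)
$x + \left(105 - 97\right) = 0 + \left(105 - 97\right) = 0 + 8 = 8$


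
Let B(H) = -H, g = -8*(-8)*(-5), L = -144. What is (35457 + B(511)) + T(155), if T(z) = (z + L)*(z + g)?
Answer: 33131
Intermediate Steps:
g = -320 (g = 64*(-5) = -320)
T(z) = (-320 + z)*(-144 + z) (T(z) = (z - 144)*(z - 320) = (-144 + z)*(-320 + z) = (-320 + z)*(-144 + z))
(35457 + B(511)) + T(155) = (35457 - 1*511) + (46080 + 155² - 464*155) = (35457 - 511) + (46080 + 24025 - 71920) = 34946 - 1815 = 33131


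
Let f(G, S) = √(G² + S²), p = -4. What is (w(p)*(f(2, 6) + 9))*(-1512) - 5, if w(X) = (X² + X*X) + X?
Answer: -381029 - 84672*√10 ≈ -6.4879e+5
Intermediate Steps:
w(X) = X + 2*X² (w(X) = (X² + X²) + X = 2*X² + X = X + 2*X²)
(w(p)*(f(2, 6) + 9))*(-1512) - 5 = ((-4*(1 + 2*(-4)))*(√(2² + 6²) + 9))*(-1512) - 5 = ((-4*(1 - 8))*(√(4 + 36) + 9))*(-1512) - 5 = ((-4*(-7))*(√40 + 9))*(-1512) - 5 = (28*(2*√10 + 9))*(-1512) - 5 = (28*(9 + 2*√10))*(-1512) - 5 = (252 + 56*√10)*(-1512) - 5 = (-381024 - 84672*√10) - 5 = -381029 - 84672*√10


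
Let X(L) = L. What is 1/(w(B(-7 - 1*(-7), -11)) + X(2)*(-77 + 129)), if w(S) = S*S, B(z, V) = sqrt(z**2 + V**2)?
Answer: 1/225 ≈ 0.0044444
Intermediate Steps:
B(z, V) = sqrt(V**2 + z**2)
w(S) = S**2
1/(w(B(-7 - 1*(-7), -11)) + X(2)*(-77 + 129)) = 1/((sqrt((-11)**2 + (-7 - 1*(-7))**2))**2 + 2*(-77 + 129)) = 1/((sqrt(121 + (-7 + 7)**2))**2 + 2*52) = 1/((sqrt(121 + 0**2))**2 + 104) = 1/((sqrt(121 + 0))**2 + 104) = 1/((sqrt(121))**2 + 104) = 1/(11**2 + 104) = 1/(121 + 104) = 1/225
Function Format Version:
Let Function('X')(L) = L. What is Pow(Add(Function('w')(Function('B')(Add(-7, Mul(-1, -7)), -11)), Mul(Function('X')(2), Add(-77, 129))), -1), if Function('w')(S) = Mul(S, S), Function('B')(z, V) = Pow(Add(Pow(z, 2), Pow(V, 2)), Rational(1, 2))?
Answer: Rational(1, 225) ≈ 0.0044444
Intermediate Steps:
Function('B')(z, V) = Pow(Add(Pow(V, 2), Pow(z, 2)), Rational(1, 2))
Function('w')(S) = Pow(S, 2)
Pow(Add(Function('w')(Function('B')(Add(-7, Mul(-1, -7)), -11)), Mul(Function('X')(2), Add(-77, 129))), -1) = Pow(Add(Pow(Pow(Add(Pow(-11, 2), Pow(Add(-7, Mul(-1, -7)), 2)), Rational(1, 2)), 2), Mul(2, Add(-77, 129))), -1) = Pow(Add(Pow(Pow(Add(121, Pow(Add(-7, 7), 2)), Rational(1, 2)), 2), Mul(2, 52)), -1) = Pow(Add(Pow(Pow(Add(121, Pow(0, 2)), Rational(1, 2)), 2), 104), -1) = Pow(Add(Pow(Pow(Add(121, 0), Rational(1, 2)), 2), 104), -1) = Pow(Add(Pow(Pow(121, Rational(1, 2)), 2), 104), -1) = Pow(Add(Pow(11, 2), 104), -1) = Pow(Add(121, 104), -1) = Pow(225, -1) = Rational(1, 225)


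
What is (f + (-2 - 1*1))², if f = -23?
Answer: 676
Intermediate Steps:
(f + (-2 - 1*1))² = (-23 + (-2 - 1*1))² = (-23 + (-2 - 1))² = (-23 - 3)² = (-26)² = 676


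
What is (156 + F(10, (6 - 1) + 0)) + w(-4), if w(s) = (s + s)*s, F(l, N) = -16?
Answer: 172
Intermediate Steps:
w(s) = 2*s**2 (w(s) = (2*s)*s = 2*s**2)
(156 + F(10, (6 - 1) + 0)) + w(-4) = (156 - 16) + 2*(-4)**2 = 140 + 2*16 = 140 + 32 = 172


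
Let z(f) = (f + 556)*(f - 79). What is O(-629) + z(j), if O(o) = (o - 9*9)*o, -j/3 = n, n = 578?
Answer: 2582304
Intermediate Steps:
j = -1734 (j = -3*578 = -1734)
z(f) = (-79 + f)*(556 + f) (z(f) = (556 + f)*(-79 + f) = (-79 + f)*(556 + f))
O(o) = o*(-81 + o) (O(o) = (o - 81)*o = (-81 + o)*o = o*(-81 + o))
O(-629) + z(j) = -629*(-81 - 629) + (-43924 + (-1734)² + 477*(-1734)) = -629*(-710) + (-43924 + 3006756 - 827118) = 446590 + 2135714 = 2582304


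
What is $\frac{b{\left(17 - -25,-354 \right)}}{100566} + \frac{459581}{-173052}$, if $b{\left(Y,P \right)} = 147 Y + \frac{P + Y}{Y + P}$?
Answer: $- \frac{836104199}{322280508} \approx -2.5943$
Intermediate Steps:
$b{\left(Y,P \right)} = 1 + 147 Y$ ($b{\left(Y,P \right)} = 147 Y + \frac{P + Y}{P + Y} = 147 Y + 1 = 1 + 147 Y$)
$\frac{b{\left(17 - -25,-354 \right)}}{100566} + \frac{459581}{-173052} = \frac{1 + 147 \left(17 - -25\right)}{100566} + \frac{459581}{-173052} = \left(1 + 147 \left(17 + 25\right)\right) \frac{1}{100566} + 459581 \left(- \frac{1}{173052}\right) = \left(1 + 147 \cdot 42\right) \frac{1}{100566} - \frac{459581}{173052} = \left(1 + 6174\right) \frac{1}{100566} - \frac{459581}{173052} = 6175 \cdot \frac{1}{100566} - \frac{459581}{173052} = \frac{6175}{100566} - \frac{459581}{173052} = - \frac{836104199}{322280508}$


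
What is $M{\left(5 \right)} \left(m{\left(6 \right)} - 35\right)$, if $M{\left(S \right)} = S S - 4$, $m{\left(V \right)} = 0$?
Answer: $-735$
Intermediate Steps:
$M{\left(S \right)} = -4 + S^{2}$ ($M{\left(S \right)} = S^{2} - 4 = -4 + S^{2}$)
$M{\left(5 \right)} \left(m{\left(6 \right)} - 35\right) = \left(-4 + 5^{2}\right) \left(0 - 35\right) = \left(-4 + 25\right) \left(-35\right) = 21 \left(-35\right) = -735$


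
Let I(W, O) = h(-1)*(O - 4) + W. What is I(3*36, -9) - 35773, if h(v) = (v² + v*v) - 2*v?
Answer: -35717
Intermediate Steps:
h(v) = -2*v + 2*v² (h(v) = (v² + v²) - 2*v = 2*v² - 2*v = -2*v + 2*v²)
I(W, O) = -16 + W + 4*O (I(W, O) = (2*(-1)*(-1 - 1))*(O - 4) + W = (2*(-1)*(-2))*(-4 + O) + W = 4*(-4 + O) + W = (-16 + 4*O) + W = -16 + W + 4*O)
I(3*36, -9) - 35773 = (-16 + 3*36 + 4*(-9)) - 35773 = (-16 + 108 - 36) - 35773 = 56 - 35773 = -35717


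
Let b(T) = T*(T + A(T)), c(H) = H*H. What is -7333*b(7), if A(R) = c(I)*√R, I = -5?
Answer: -359317 - 1283275*√7 ≈ -3.7545e+6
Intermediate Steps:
c(H) = H²
A(R) = 25*√R (A(R) = (-5)²*√R = 25*√R)
b(T) = T*(T + 25*√T)
-7333*b(7) = -51331*(7 + 25*√7) = -7333*(49 + 175*√7) = -359317 - 1283275*√7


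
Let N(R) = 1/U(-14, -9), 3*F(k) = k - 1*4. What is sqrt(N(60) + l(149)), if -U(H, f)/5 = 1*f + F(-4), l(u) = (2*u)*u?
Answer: sqrt(54392471)/35 ≈ 210.72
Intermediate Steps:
F(k) = -4/3 + k/3 (F(k) = (k - 1*4)/3 = (k - 4)/3 = (-4 + k)/3 = -4/3 + k/3)
l(u) = 2*u**2
U(H, f) = 40/3 - 5*f (U(H, f) = -5*(1*f + (-4/3 + (1/3)*(-4))) = -5*(f + (-4/3 - 4/3)) = -5*(f - 8/3) = -5*(-8/3 + f) = 40/3 - 5*f)
N(R) = 3/175 (N(R) = 1/(40/3 - 5*(-9)) = 1/(40/3 + 45) = 1/(175/3) = 3/175)
sqrt(N(60) + l(149)) = sqrt(3/175 + 2*149**2) = sqrt(3/175 + 2*22201) = sqrt(3/175 + 44402) = sqrt(7770353/175) = sqrt(54392471)/35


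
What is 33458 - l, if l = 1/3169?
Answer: 106028401/3169 ≈ 33458.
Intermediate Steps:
l = 1/3169 ≈ 0.00031556
33458 - l = 33458 - 1*1/3169 = 33458 - 1/3169 = 106028401/3169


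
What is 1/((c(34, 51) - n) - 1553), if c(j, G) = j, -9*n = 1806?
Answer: -3/3955 ≈ -0.00075853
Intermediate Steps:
n = -602/3 (n = -1/9*1806 = -602/3 ≈ -200.67)
1/((c(34, 51) - n) - 1553) = 1/((34 - 1*(-602/3)) - 1553) = 1/((34 + 602/3) - 1553) = 1/(704/3 - 1553) = 1/(-3955/3) = -3/3955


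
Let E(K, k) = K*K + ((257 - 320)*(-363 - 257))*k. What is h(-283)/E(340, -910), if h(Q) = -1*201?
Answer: 201/35429000 ≈ 5.6733e-6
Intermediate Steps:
h(Q) = -201
E(K, k) = K² + 39060*k (E(K, k) = K² + (-63*(-620))*k = K² + 39060*k)
h(-283)/E(340, -910) = -201/(340² + 39060*(-910)) = -201/(115600 - 35544600) = -201/(-35429000) = -201*(-1/35429000) = 201/35429000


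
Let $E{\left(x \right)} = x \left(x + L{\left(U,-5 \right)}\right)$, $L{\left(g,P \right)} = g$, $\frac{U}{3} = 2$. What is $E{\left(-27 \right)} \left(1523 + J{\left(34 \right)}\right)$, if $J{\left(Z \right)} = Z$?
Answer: $882819$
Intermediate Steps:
$U = 6$ ($U = 3 \cdot 2 = 6$)
$E{\left(x \right)} = x \left(6 + x\right)$ ($E{\left(x \right)} = x \left(x + 6\right) = x \left(6 + x\right)$)
$E{\left(-27 \right)} \left(1523 + J{\left(34 \right)}\right) = - 27 \left(6 - 27\right) \left(1523 + 34\right) = \left(-27\right) \left(-21\right) 1557 = 567 \cdot 1557 = 882819$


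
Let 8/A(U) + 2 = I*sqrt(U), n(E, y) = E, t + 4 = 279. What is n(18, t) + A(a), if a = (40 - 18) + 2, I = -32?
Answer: 110578/6143 - 128*sqrt(6)/6143 ≈ 17.950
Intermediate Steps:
t = 275 (t = -4 + 279 = 275)
a = 24 (a = 22 + 2 = 24)
A(U) = 8/(-2 - 32*sqrt(U))
n(18, t) + A(a) = 18 - 4/(1 + 16*sqrt(24)) = 18 - 4/(1 + 16*(2*sqrt(6))) = 18 - 4/(1 + 32*sqrt(6))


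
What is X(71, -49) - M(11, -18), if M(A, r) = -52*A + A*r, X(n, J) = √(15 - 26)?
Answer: 770 + I*√11 ≈ 770.0 + 3.3166*I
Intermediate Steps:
X(n, J) = I*√11 (X(n, J) = √(-11) = I*√11)
X(71, -49) - M(11, -18) = I*√11 - 11*(-52 - 18) = I*√11 - 11*(-70) = I*√11 - 1*(-770) = I*√11 + 770 = 770 + I*√11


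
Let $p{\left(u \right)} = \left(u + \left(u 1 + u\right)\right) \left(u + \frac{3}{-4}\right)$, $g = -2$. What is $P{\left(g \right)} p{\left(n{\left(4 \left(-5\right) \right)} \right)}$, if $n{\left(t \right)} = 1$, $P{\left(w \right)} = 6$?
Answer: $\frac{9}{2} \approx 4.5$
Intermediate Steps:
$p{\left(u \right)} = 3 u \left(- \frac{3}{4} + u\right)$ ($p{\left(u \right)} = \left(u + \left(u + u\right)\right) \left(u + 3 \left(- \frac{1}{4}\right)\right) = \left(u + 2 u\right) \left(u - \frac{3}{4}\right) = 3 u \left(- \frac{3}{4} + u\right)$)
$P{\left(g \right)} p{\left(n{\left(4 \left(-5\right) \right)} \right)} = 6 \cdot \frac{3}{4} \cdot 1 \left(-3 + 4 \cdot 1\right) = 6 \cdot \frac{3}{4} \cdot 1 \left(-3 + 4\right) = 6 \cdot \frac{3}{4} \cdot 1 \cdot 1 = 6 \cdot \frac{3}{4} = \frac{9}{2}$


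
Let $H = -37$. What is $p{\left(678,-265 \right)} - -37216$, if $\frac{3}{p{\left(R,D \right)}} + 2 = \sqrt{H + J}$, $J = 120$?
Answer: $\frac{2940070}{79} + \frac{3 \sqrt{83}}{79} \approx 37216.0$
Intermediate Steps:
$p{\left(R,D \right)} = \frac{3}{-2 + \sqrt{83}}$ ($p{\left(R,D \right)} = \frac{3}{-2 + \sqrt{-37 + 120}} = \frac{3}{-2 + \sqrt{83}}$)
$p{\left(678,-265 \right)} - -37216 = \left(\frac{6}{79} + \frac{3 \sqrt{83}}{79}\right) - -37216 = \left(\frac{6}{79} + \frac{3 \sqrt{83}}{79}\right) + 37216 = \frac{2940070}{79} + \frac{3 \sqrt{83}}{79}$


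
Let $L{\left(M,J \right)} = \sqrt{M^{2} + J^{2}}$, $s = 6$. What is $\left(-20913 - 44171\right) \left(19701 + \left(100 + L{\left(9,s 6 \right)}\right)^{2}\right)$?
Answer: $-2022680552 - 117151200 \sqrt{17} \approx -2.5057 \cdot 10^{9}$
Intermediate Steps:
$L{\left(M,J \right)} = \sqrt{J^{2} + M^{2}}$
$\left(-20913 - 44171\right) \left(19701 + \left(100 + L{\left(9,s 6 \right)}\right)^{2}\right) = \left(-20913 - 44171\right) \left(19701 + \left(100 + \sqrt{\left(6 \cdot 6\right)^{2} + 9^{2}}\right)^{2}\right) = - 65084 \left(19701 + \left(100 + \sqrt{36^{2} + 81}\right)^{2}\right) = - 65084 \left(19701 + \left(100 + \sqrt{1296 + 81}\right)^{2}\right) = - 65084 \left(19701 + \left(100 + \sqrt{1377}\right)^{2}\right) = - 65084 \left(19701 + \left(100 + 9 \sqrt{17}\right)^{2}\right) = -1282219884 - 65084 \left(100 + 9 \sqrt{17}\right)^{2}$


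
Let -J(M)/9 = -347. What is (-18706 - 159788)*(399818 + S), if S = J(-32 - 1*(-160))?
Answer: -71922550854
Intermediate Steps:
J(M) = 3123 (J(M) = -9*(-347) = 3123)
S = 3123
(-18706 - 159788)*(399818 + S) = (-18706 - 159788)*(399818 + 3123) = -178494*402941 = -71922550854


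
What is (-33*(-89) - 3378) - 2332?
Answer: -2773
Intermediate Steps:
(-33*(-89) - 3378) - 2332 = (2937 - 3378) - 2332 = -441 - 2332 = -2773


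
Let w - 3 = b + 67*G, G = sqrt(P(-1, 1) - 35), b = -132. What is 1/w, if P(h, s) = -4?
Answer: -43/63904 - 67*I*sqrt(39)/191712 ≈ -0.00067288 - 0.0021825*I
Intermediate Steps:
G = I*sqrt(39) (G = sqrt(-4 - 35) = sqrt(-39) = I*sqrt(39) ≈ 6.245*I)
w = -129 + 67*I*sqrt(39) (w = 3 + (-132 + 67*(I*sqrt(39))) = 3 + (-132 + 67*I*sqrt(39)) = -129 + 67*I*sqrt(39) ≈ -129.0 + 418.42*I)
1/w = 1/(-129 + 67*I*sqrt(39))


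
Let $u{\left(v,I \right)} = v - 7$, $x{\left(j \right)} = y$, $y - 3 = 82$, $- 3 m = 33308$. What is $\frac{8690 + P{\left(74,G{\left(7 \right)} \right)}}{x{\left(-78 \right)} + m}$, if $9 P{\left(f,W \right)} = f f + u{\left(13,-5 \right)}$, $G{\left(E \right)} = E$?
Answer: $- \frac{83692}{99159} \approx -0.84402$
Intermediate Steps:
$m = - \frac{33308}{3}$ ($m = \left(- \frac{1}{3}\right) 33308 = - \frac{33308}{3} \approx -11103.0$)
$y = 85$ ($y = 3 + 82 = 85$)
$x{\left(j \right)} = 85$
$u{\left(v,I \right)} = -7 + v$
$P{\left(f,W \right)} = \frac{2}{3} + \frac{f^{2}}{9}$ ($P{\left(f,W \right)} = \frac{f f + \left(-7 + 13\right)}{9} = \frac{f^{2} + 6}{9} = \frac{6 + f^{2}}{9} = \frac{2}{3} + \frac{f^{2}}{9}$)
$\frac{8690 + P{\left(74,G{\left(7 \right)} \right)}}{x{\left(-78 \right)} + m} = \frac{8690 + \left(\frac{2}{3} + \frac{74^{2}}{9}\right)}{85 - \frac{33308}{3}} = \frac{8690 + \left(\frac{2}{3} + \frac{1}{9} \cdot 5476\right)}{- \frac{33053}{3}} = \left(8690 + \left(\frac{2}{3} + \frac{5476}{9}\right)\right) \left(- \frac{3}{33053}\right) = \left(8690 + \frac{5482}{9}\right) \left(- \frac{3}{33053}\right) = \frac{83692}{9} \left(- \frac{3}{33053}\right) = - \frac{83692}{99159}$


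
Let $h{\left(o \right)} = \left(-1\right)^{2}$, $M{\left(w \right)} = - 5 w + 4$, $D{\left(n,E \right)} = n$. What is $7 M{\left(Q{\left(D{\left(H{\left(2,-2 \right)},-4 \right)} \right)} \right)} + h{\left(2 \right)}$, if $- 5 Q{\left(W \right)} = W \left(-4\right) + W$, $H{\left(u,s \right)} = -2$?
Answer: $71$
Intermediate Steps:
$Q{\left(W \right)} = \frac{3 W}{5}$ ($Q{\left(W \right)} = - \frac{W \left(-4\right) + W}{5} = - \frac{- 4 W + W}{5} = - \frac{\left(-3\right) W}{5} = \frac{3 W}{5}$)
$M{\left(w \right)} = 4 - 5 w$
$h{\left(o \right)} = 1$
$7 M{\left(Q{\left(D{\left(H{\left(2,-2 \right)},-4 \right)} \right)} \right)} + h{\left(2 \right)} = 7 \left(4 - 5 \cdot \frac{3}{5} \left(-2\right)\right) + 1 = 7 \left(4 - -6\right) + 1 = 7 \left(4 + 6\right) + 1 = 7 \cdot 10 + 1 = 70 + 1 = 71$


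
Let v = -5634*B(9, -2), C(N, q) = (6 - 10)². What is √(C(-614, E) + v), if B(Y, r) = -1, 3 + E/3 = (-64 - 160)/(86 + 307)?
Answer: 5*√226 ≈ 75.167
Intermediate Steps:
E = -1403/131 (E = -9 + 3*((-64 - 160)/(86 + 307)) = -9 + 3*(-224/393) = -9 - 224/131 = -1403/131 ≈ -10.710)
C(N, q) = 16 (C(N, q) = (-4)² = 16)
v = 5634 (v = -5634*(-1) = 5634)
√(C(-614, E) + v) = √(16 + 5634) = √5650 = 5*√226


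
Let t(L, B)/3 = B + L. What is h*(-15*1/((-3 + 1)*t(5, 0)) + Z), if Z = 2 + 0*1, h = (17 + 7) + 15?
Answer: 195/2 ≈ 97.500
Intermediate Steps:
t(L, B) = 3*B + 3*L (t(L, B) = 3*(B + L) = 3*B + 3*L)
h = 39 (h = 24 + 15 = 39)
Z = 2 (Z = 2 + 0 = 2)
h*(-15*1/((-3 + 1)*t(5, 0)) + Z) = 39*(-15*1/((-3 + 1)*(3*0 + 3*5)) + 2) = 39*(-15*(-1/(2*(0 + 15))) + 2) = 39*(-15/((-2*15)) + 2) = 39*(-15/(-30) + 2) = 39*(-15*(-1/30) + 2) = 39*(½ + 2) = 39*(5/2) = 195/2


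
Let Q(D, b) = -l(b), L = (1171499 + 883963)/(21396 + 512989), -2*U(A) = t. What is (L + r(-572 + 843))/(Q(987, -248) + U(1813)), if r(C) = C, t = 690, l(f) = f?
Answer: -146873797/51835345 ≈ -2.8335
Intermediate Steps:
U(A) = -345 (U(A) = -1/2*690 = -345)
L = 2055462/534385 ≈ 3.8464
Q(D, b) = -b
(L + r(-572 + 843))/(Q(987, -248) + U(1813)) = (2055462/534385 + (-572 + 843))/(-1*(-248) - 345) = (2055462/534385 + 271)/(248 - 345) = (146873797/534385)/(-97) = (146873797/534385)*(-1/97) = -146873797/51835345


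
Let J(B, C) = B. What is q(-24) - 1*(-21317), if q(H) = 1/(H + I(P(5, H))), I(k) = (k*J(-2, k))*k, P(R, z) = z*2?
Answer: 98740343/4632 ≈ 21317.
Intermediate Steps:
P(R, z) = 2*z
I(k) = -2*k² (I(k) = (k*(-2))*k = (-2*k)*k = -2*k²)
q(H) = 1/(H - 8*H²) (q(H) = 1/(H - 2*4*H²) = 1/(H - 8*H²))
q(-24) - 1*(-21317) = 1/((-24)*(1 - 8*(-24))) - 1*(-21317) = -1/(24*(1 + 192)) + 21317 = -1/24/193 + 21317 = -1/24*1/193 + 21317 = -1/4632 + 21317 = 98740343/4632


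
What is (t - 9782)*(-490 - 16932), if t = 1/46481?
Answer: 7921385150502/46481 ≈ 1.7042e+8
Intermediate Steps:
t = 1/46481 ≈ 2.1514e-5
(t - 9782)*(-490 - 16932) = (1/46481 - 9782)*(-490 - 16932) = -454677141/46481*(-17422) = 7921385150502/46481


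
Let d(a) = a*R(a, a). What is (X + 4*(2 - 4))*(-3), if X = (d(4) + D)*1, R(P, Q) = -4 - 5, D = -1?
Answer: 135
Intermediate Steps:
R(P, Q) = -9
d(a) = -9*a (d(a) = a*(-9) = -9*a)
X = -37 (X = (-9*4 - 1)*1 = (-36 - 1)*1 = -37*1 = -37)
(X + 4*(2 - 4))*(-3) = (-37 + 4*(2 - 4))*(-3) = (-37 + 4*(-2))*(-3) = (-37 - 8)*(-3) = -45*(-3) = 135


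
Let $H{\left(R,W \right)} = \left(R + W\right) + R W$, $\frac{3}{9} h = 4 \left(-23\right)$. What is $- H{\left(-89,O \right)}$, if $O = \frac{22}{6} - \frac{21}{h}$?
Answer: $\frac{28867}{69} \approx 418.36$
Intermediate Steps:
$h = -276$ ($h = 3 \cdot 4 \left(-23\right) = 3 \left(-92\right) = -276$)
$O = \frac{1033}{276}$ ($O = \frac{22}{6} - \frac{21}{-276} = 22 \cdot \frac{1}{6} - - \frac{7}{92} = \frac{11}{3} + \frac{7}{92} = \frac{1033}{276} \approx 3.7428$)
$H{\left(R,W \right)} = R + W + R W$
$- H{\left(-89,O \right)} = - (-89 + \frac{1033}{276} - \frac{91937}{276}) = \left(-1\right) \left(- \frac{28867}{69}\right) = \frac{28867}{69}$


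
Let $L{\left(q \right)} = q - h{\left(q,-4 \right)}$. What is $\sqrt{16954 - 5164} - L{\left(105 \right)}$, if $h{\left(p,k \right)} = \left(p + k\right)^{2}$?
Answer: $10096 + 3 \sqrt{1310} \approx 10205.0$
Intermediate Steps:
$h{\left(p,k \right)} = \left(k + p\right)^{2}$
$L{\left(q \right)} = q - \left(-4 + q\right)^{2}$
$\sqrt{16954 - 5164} - L{\left(105 \right)} = \sqrt{16954 - 5164} - \left(105 - \left(-4 + 105\right)^{2}\right) = \sqrt{11790} - \left(105 - 101^{2}\right) = 3 \sqrt{1310} - \left(105 - 10201\right) = 3 \sqrt{1310} - -10096 = 3 \sqrt{1310} + 10096 = 10096 + 3 \sqrt{1310}$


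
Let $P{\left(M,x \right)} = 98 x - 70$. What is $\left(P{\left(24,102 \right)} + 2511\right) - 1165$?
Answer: $11272$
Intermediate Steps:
$P{\left(M,x \right)} = -70 + 98 x$
$\left(P{\left(24,102 \right)} + 2511\right) - 1165 = \left(\left(-70 + 98 \cdot 102\right) + 2511\right) - 1165 = \left(\left(-70 + 9996\right) + 2511\right) - 1165 = \left(9926 + 2511\right) - 1165 = 12437 - 1165 = 11272$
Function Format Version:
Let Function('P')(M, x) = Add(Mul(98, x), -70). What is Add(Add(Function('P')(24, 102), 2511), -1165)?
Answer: 11272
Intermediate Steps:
Function('P')(M, x) = Add(-70, Mul(98, x))
Add(Add(Function('P')(24, 102), 2511), -1165) = Add(Add(Add(-70, Mul(98, 102)), 2511), -1165) = Add(Add(Add(-70, 9996), 2511), -1165) = Add(Add(9926, 2511), -1165) = Add(12437, -1165) = 11272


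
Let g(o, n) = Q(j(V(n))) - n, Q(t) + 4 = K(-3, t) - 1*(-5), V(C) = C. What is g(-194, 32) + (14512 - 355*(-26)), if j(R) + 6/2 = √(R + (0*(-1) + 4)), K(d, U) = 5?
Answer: 23716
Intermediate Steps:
j(R) = -3 + √(4 + R) (j(R) = -3 + √(R + (0*(-1) + 4)) = -3 + √(R + (0 + 4)) = -3 + √(R + 4) = -3 + √(4 + R))
Q(t) = 6 (Q(t) = -4 + (5 - 1*(-5)) = -4 + (5 + 5) = -4 + 10 = 6)
g(o, n) = 6 - n
g(-194, 32) + (14512 - 355*(-26)) = (6 - 1*32) + (14512 - 355*(-26)) = (6 - 32) + (14512 + 9230) = -26 + 23742 = 23716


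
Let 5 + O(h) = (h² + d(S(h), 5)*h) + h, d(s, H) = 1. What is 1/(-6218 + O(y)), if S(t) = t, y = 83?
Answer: 1/832 ≈ 0.0012019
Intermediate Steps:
O(h) = -5 + h² + 2*h (O(h) = -5 + ((h² + 1*h) + h) = -5 + ((h² + h) + h) = -5 + ((h + h²) + h) = -5 + (h² + 2*h) = -5 + h² + 2*h)
1/(-6218 + O(y)) = 1/(-6218 + (-5 + 83² + 2*83)) = 1/(-6218 + (-5 + 6889 + 166)) = 1/(-6218 + 7050) = 1/832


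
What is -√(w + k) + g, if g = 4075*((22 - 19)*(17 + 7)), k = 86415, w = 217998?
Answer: 293400 - √304413 ≈ 2.9285e+5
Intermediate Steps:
g = 293400 (g = 4075*(3*24) = 4075*72 = 293400)
-√(w + k) + g = -√(217998 + 86415) + 293400 = -√304413 + 293400 = 293400 - √304413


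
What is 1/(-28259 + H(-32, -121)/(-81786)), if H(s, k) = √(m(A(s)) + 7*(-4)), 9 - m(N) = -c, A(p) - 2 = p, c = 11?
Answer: -47255758071291/1335400467336612371 + 40893*I*√2/1335400467336612371 ≈ -3.5387e-5 + 4.3306e-14*I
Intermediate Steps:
A(p) = 2 + p
m(N) = 20 (m(N) = 9 - (-1)*11 = 9 - 1*(-11) = 9 + 11 = 20)
H(s, k) = 2*I*√2 (H(s, k) = √(20 + 7*(-4)) = √(20 - 28) = √(-8) = 2*I*√2)
1/(-28259 + H(-32, -121)/(-81786)) = 1/(-28259 + (2*I*√2)/(-81786)) = 1/(-28259 + (2*I*√2)*(-1/81786)) = 1/(-28259 - I*√2/40893)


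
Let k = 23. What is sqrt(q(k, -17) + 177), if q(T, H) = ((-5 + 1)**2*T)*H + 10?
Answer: 17*I*sqrt(21) ≈ 77.904*I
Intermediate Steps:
q(T, H) = 10 + 16*H*T (q(T, H) = ((-4)**2*T)*H + 10 = (16*T)*H + 10 = 16*H*T + 10 = 10 + 16*H*T)
sqrt(q(k, -17) + 177) = sqrt((10 + 16*(-17)*23) + 177) = sqrt((10 - 6256) + 177) = sqrt(-6246 + 177) = sqrt(-6069) = 17*I*sqrt(21)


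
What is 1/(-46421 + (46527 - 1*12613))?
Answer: -1/12507 ≈ -7.9955e-5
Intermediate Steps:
1/(-46421 + (46527 - 1*12613)) = 1/(-46421 + (46527 - 12613)) = 1/(-46421 + 33914) = 1/(-12507) = -1/12507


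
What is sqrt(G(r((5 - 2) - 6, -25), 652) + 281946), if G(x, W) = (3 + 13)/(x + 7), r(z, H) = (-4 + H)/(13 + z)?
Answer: sqrt(473957786)/41 ≈ 530.99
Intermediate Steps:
r(z, H) = (-4 + H)/(13 + z)
G(x, W) = 16/(7 + x)
sqrt(G(r((5 - 2) - 6, -25), 652) + 281946) = sqrt(16/(7 + (-4 - 25)/(13 + ((5 - 2) - 6))) + 281946) = sqrt(16/(7 - 29/(13 + (3 - 6))) + 281946) = sqrt(16/(7 - 29/(13 - 3)) + 281946) = sqrt(16/(7 - 29/10) + 281946) = sqrt(16/(41/10) + 281946) = sqrt(16*(10/41) + 281946) = sqrt(160/41 + 281946) = sqrt(11559946/41) = sqrt(473957786)/41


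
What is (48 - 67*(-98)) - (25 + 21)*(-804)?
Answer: 43598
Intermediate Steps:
(48 - 67*(-98)) - (25 + 21)*(-804) = (48 + 6566) - 46*(-804) = 6614 - 1*(-36984) = 6614 + 36984 = 43598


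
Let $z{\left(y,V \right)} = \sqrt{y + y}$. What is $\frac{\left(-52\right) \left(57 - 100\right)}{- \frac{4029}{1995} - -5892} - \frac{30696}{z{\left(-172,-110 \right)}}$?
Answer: $\frac{1486940}{3916837} + \frac{7674 i \sqrt{86}}{43} \approx 0.37963 + 1655.0 i$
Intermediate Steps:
$z{\left(y,V \right)} = \sqrt{2} \sqrt{y}$ ($z{\left(y,V \right)} = \sqrt{2 y} = \sqrt{2} \sqrt{y}$)
$\frac{\left(-52\right) \left(57 - 100\right)}{- \frac{4029}{1995} - -5892} - \frac{30696}{z{\left(-172,-110 \right)}} = \frac{\left(-52\right) \left(57 - 100\right)}{- \frac{4029}{1995} - -5892} - \frac{30696}{\sqrt{2} \sqrt{-172}} = \frac{\left(-52\right) \left(-43\right)}{\left(-4029\right) \frac{1}{1995} + 5892} - \frac{30696}{\sqrt{2} \cdot 2 i \sqrt{43}} = \frac{2236}{- \frac{1343}{665} + 5892} - \frac{30696}{2 i \sqrt{86}} = \frac{2236}{\frac{3916837}{665}} - 30696 \left(- \frac{i \sqrt{86}}{172}\right) = 2236 \cdot \frac{665}{3916837} + \frac{7674 i \sqrt{86}}{43} = \frac{1486940}{3916837} + \frac{7674 i \sqrt{86}}{43}$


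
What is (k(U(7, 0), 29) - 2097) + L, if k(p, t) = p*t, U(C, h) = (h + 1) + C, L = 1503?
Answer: -362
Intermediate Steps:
U(C, h) = 1 + C + h (U(C, h) = (1 + h) + C = 1 + C + h)
(k(U(7, 0), 29) - 2097) + L = ((1 + 7 + 0)*29 - 2097) + 1503 = (8*29 - 2097) + 1503 = (232 - 2097) + 1503 = -1865 + 1503 = -362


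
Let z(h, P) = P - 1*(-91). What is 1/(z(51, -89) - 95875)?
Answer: -1/95873 ≈ -1.0430e-5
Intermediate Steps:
z(h, P) = 91 + P (z(h, P) = P + 91 = 91 + P)
1/(z(51, -89) - 95875) = 1/((91 - 89) - 95875) = 1/(2 - 95875) = 1/(-95873) = -1/95873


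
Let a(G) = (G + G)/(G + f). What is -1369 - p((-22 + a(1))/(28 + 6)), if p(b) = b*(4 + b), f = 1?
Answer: -1580149/1156 ≈ -1366.9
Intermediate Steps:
a(G) = 2*G/(1 + G) (a(G) = (G + G)/(G + 1) = (2*G)/(1 + G) = 2*G/(1 + G))
-1369 - p((-22 + a(1))/(28 + 6)) = -1369 - (-22 + 2*1/(1 + 1))/(28 + 6)*(4 + (-22 + 2*1/(1 + 1))/(28 + 6)) = -1369 - (-22 + 2*1/2)/34*(4 + (-22 + 2*1/2)/34) = -1369 - (-22 + 2*1*(½))*(1/34)*(4 + (-22 + 2*1*(½))*(1/34)) = -1369 - (-22 + 1)*(1/34)*(4 + (-22 + 1)*(1/34)) = -1369 - (-21*1/34)*(4 - 21*1/34) = -1369 - (-21)*(4 - 21/34)/34 = -1369 - (-21)*115/(34*34) = -1369 - 1*(-2415/1156) = -1369 + 2415/1156 = -1580149/1156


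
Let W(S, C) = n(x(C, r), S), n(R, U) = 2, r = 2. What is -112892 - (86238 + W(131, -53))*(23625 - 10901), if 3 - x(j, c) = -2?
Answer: -1097430652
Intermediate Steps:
x(j, c) = 5 (x(j, c) = 3 - 1*(-2) = 3 + 2 = 5)
W(S, C) = 2
-112892 - (86238 + W(131, -53))*(23625 - 10901) = -112892 - (86238 + 2)*(23625 - 10901) = -112892 - 86240*12724 = -112892 - 1*1097317760 = -112892 - 1097317760 = -1097430652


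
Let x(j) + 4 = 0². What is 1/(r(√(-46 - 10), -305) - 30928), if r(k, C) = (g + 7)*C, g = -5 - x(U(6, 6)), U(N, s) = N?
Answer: -1/32758 ≈ -3.0527e-5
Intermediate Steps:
x(j) = -4 (x(j) = -4 + 0² = -4 + 0 = -4)
g = -1 (g = -5 - 1*(-4) = -5 + 4 = -1)
r(k, C) = 6*C (r(k, C) = (-1 + 7)*C = 6*C)
1/(r(√(-46 - 10), -305) - 30928) = 1/(6*(-305) - 30928) = 1/(-1830 - 30928) = 1/(-32758) = -1/32758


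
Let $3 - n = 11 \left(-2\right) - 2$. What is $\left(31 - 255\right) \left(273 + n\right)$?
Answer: $-67200$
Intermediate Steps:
$n = 27$ ($n = 3 - \left(11 \left(-2\right) - 2\right) = 3 - \left(-22 - 2\right) = 3 - -24 = 3 + 24 = 27$)
$\left(31 - 255\right) \left(273 + n\right) = \left(31 - 255\right) \left(273 + 27\right) = \left(-224\right) 300 = -67200$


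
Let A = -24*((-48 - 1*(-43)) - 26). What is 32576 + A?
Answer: 33320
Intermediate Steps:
A = 744 (A = -24*((-48 + 43) - 26) = -24*(-5 - 26) = -24*(-31) = 744)
32576 + A = 32576 + 744 = 33320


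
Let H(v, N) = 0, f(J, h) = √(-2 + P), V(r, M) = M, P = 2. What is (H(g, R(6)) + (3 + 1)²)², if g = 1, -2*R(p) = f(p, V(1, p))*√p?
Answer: 256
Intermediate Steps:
f(J, h) = 0 (f(J, h) = √(-2 + 2) = √0 = 0)
R(p) = 0 (R(p) = -0*√p = -½*0 = 0)
(H(g, R(6)) + (3 + 1)²)² = (0 + (3 + 1)²)² = (0 + 4²)² = (0 + 16)² = 16² = 256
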